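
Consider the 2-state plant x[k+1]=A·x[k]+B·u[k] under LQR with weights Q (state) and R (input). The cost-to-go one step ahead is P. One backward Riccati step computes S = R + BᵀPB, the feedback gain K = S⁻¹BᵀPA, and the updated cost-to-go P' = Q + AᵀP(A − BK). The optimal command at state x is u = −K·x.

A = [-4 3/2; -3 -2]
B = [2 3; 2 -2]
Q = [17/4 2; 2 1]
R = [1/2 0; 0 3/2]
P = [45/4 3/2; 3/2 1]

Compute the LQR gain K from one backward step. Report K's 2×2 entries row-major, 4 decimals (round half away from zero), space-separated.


-1.6464 -0.2197 -0.2368 0.6280

BᵀP = [25.5000 5.0000; 30.7500 2.5000]
S = R + BᵀPB = [1/2 0; 0 3/2] + [61.0000 66.5000; 66.5000 87.2500] = [61.5000 66.5000; 66.5000 88.7500]
BᵀPA = [-117.0000 28.2500; -130.5000 41.1250]
K = S⁻¹·BᵀPA = [-1.6464 -0.2197; -0.2368 0.6280]
A−BK = [0.0031 0.0554; -0.1806 -0.3045]
AᵀP(A−BK) = [1.4705 -0.0016; -0.0016 0.6924]
P' = Q + AᵀP(A−BK) = [5.7205 1.9984; 1.9984 1.6924]
tr(P') = 7.4129


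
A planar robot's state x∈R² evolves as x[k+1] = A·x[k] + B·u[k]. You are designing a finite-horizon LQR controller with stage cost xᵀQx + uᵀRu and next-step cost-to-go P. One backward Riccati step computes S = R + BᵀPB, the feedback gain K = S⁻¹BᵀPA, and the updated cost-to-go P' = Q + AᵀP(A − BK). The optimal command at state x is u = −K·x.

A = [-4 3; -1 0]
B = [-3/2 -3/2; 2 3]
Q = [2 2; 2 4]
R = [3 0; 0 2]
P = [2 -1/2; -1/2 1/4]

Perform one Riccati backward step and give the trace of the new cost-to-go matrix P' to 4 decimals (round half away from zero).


BᵀP = [-4.0000 1.2500; -4.5000 1.5000]
S = R + BᵀPB = [3 0; 0 2] + [8.5000 9.7500; 9.7500 11.2500] = [11.5000 9.7500; 9.7500 13.2500]
BᵀPA = [14.7500 -12.0000; 16.5000 -13.5000]
K = S⁻¹·BᵀPA = [0.6031 -0.4776; 0.8015 -0.6674]
A−BK = [-1.8931 1.2824; -4.6107 2.9575]
AᵀP(A−BK) = [6.1298 -4.4427; -4.4427 3.2585]
P' = Q + AᵀP(A−BK) = [8.1298 -2.4427; -2.4427 7.2585]
tr(P') = 15.3882

15.3882


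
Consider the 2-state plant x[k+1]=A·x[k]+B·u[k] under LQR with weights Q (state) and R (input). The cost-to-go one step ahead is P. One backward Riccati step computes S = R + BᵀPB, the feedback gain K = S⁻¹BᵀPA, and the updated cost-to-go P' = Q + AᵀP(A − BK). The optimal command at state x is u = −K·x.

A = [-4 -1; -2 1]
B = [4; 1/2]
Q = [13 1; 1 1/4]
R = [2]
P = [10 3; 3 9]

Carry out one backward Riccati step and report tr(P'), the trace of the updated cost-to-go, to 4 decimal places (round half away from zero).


BᵀP = [41.5000 16.5000]
S = R + BᵀPB = [2] + [174.2500] = [176.2500]
BᵀPA = [-199.0000 -25.0000]
K = S⁻¹·BᵀPA = [-1.1291 -0.1418]
A−BK = [0.5163 -0.4326; -1.4355 1.0709]
AᵀP(A−BK) = [19.3135 -12.2270; -12.2270 9.4539]
P' = Q + AᵀP(A−BK) = [32.3135 -11.2270; -11.2270 9.7039]
tr(P') = 42.0174

42.0174


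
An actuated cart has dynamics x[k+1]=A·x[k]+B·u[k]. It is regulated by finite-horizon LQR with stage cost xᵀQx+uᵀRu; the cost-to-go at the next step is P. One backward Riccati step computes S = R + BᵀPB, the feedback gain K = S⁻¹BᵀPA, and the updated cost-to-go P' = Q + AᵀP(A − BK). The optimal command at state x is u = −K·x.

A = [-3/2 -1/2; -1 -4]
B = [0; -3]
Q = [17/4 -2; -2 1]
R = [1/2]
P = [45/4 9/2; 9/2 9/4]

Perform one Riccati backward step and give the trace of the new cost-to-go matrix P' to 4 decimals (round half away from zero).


13.0979

BᵀP = [-13.5000 -6.7500]
S = R + BᵀPB = [1/2] + [20.2500] = [20.7500]
BᵀPA = [27.0000 33.7500]
K = S⁻¹·BᵀPA = [1.3012 1.6265]
A−BK = [-1.5000 -0.5000; 2.9036 0.8795]
AᵀP(A−BK) = [5.9300 2.7718; 2.7718 1.9179]
P' = Q + AᵀP(A−BK) = [10.1800 0.7718; 0.7718 2.9179]
tr(P') = 13.0979


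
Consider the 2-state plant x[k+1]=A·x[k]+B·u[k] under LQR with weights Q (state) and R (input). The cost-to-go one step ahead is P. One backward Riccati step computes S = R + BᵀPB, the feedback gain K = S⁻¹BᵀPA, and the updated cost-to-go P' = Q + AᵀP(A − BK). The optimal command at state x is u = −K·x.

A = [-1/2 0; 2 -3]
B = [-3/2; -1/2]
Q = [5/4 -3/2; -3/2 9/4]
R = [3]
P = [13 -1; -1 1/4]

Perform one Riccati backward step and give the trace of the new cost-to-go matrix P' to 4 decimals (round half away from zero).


BᵀP = [-19.0000 1.3750]
S = R + BᵀPB = [3] + [27.8125] = [30.8125]
BᵀPA = [12.2500 -4.1250]
K = S⁻¹·BᵀPA = [0.3976 -0.1339]
A−BK = [0.0963 -0.2008; 2.1988 -3.0669]
AᵀP(A−BK) = [1.3798 -1.3600; -1.3600 1.6978]
P' = Q + AᵀP(A−BK) = [2.6298 -2.8600; -2.8600 3.9478]
tr(P') = 6.5776

6.5776


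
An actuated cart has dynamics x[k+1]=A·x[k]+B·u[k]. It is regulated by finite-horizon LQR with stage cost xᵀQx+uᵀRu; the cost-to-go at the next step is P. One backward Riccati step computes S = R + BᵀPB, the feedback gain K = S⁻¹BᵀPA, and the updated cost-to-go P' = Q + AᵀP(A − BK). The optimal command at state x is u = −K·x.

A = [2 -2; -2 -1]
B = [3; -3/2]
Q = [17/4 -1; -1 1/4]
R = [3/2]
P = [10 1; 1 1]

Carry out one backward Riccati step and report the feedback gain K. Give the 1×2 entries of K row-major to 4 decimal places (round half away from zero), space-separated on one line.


0.6372 -0.6903

BᵀP = [28.5000 1.5000]
S = R + BᵀPB = [3/2] + [83.2500] = [84.7500]
BᵀPA = [54.0000 -58.5000]
K = S⁻¹·BᵀPA = [0.6372 -0.6903]
A−BK = [0.0885 0.0708; -1.0442 -2.0354]
AᵀP(A−BK) = [1.5929 1.2743; 1.2743 4.6195]
P' = Q + AᵀP(A−BK) = [5.8429 0.2743; 0.2743 4.8695]
tr(P') = 10.7124


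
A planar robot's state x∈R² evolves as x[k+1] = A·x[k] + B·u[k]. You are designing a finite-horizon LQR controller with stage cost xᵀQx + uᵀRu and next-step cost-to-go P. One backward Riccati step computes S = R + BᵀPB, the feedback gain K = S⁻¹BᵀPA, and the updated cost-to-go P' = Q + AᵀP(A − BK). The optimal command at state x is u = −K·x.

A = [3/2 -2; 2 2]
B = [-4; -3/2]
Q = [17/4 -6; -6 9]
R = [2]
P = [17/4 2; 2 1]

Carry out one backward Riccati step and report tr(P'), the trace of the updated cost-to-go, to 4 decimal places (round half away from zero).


BᵀP = [-20.0000 -9.5000]
S = R + BᵀPB = [2] + [94.2500] = [96.2500]
BᵀPA = [-49.0000 21.0000]
K = S⁻¹·BᵀPA = [-0.5091 0.2182]
A−BK = [-0.5364 -1.1273; 1.2364 2.3273]
AᵀP(A−BK) = [0.6170 -0.0591; -0.0591 0.4182]
P' = Q + AᵀP(A−BK) = [4.8670 -6.0591; -6.0591 9.4182]
tr(P') = 14.2852

14.2852


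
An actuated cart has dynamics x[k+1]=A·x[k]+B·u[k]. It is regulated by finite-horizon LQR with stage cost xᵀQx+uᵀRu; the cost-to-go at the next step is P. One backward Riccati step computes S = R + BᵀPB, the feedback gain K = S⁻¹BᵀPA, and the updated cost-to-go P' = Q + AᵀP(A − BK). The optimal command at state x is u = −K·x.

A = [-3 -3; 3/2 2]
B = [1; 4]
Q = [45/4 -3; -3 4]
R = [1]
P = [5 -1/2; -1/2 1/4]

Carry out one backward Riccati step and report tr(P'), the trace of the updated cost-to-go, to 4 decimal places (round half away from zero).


BᵀP = [3.0000 0.5000]
S = R + BᵀPB = [1] + [5.0000] = [6.0000]
BᵀPA = [-8.2500 -8.0000]
K = S⁻¹·BᵀPA = [-1.3750 -1.3333]
A−BK = [-1.6250 -1.6667; 7.0000 7.3333]
AᵀP(A−BK) = [38.7188 40.0000; 40.0000 41.3333]
P' = Q + AᵀP(A−BK) = [49.9688 37.0000; 37.0000 45.3333]
tr(P') = 95.3021

95.3021


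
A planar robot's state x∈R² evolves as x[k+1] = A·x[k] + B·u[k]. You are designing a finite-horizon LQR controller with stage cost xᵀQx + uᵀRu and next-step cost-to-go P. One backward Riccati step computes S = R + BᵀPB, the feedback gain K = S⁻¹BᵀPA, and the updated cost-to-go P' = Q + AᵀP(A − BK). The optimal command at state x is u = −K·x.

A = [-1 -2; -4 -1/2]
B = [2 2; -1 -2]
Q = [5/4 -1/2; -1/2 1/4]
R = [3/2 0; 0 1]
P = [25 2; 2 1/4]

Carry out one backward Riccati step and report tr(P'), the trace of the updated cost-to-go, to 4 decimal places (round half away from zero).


5.1828

BᵀP = [48.0000 3.7500; 46.0000 3.5000]
S = R + BᵀPB = [3/2 0; 0 1] + [92.2500 88.5000; 88.5000 85.0000] = [93.7500 88.5000; 88.5000 86.0000]
BᵀPA = [-63.0000 -97.8750; -60.0000 -93.7500]
K = S⁻¹·BᵀPA = [-0.4691 -0.5228; -0.2150 -0.5521]
A−BK = [0.3681 0.1498; -4.8990 -2.1270]
AᵀP(A−BK) = [2.5505 1.4365; 1.4365 1.1323]
P' = Q + AᵀP(A−BK) = [3.8005 0.9365; 0.9365 1.3823]
tr(P') = 5.1828


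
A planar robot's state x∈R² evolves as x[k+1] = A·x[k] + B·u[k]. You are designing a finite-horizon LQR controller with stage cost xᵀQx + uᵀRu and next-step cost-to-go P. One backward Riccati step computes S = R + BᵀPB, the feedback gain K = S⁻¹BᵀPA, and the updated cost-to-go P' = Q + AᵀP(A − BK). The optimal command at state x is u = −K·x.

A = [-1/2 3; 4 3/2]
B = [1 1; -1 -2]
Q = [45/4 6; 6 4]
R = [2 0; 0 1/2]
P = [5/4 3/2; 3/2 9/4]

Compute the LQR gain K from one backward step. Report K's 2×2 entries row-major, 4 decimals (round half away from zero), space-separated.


BᵀP = [-0.2500 -0.7500; -1.7500 -3.0000]
S = R + BᵀPB = [2 0; 0 1/2] + [0.5000 1.2500; 1.2500 4.2500] = [2.5000 1.2500; 1.2500 4.7500]
BᵀPA = [-2.8750 -1.8750; -11.1250 -9.7500]
K = S⁻¹·BᵀPA = [0.0242 0.3182; -2.3485 -2.1364]
A−BK = [1.8242 4.8182; -0.6727 -2.4545]
AᵀP(A−BK) = [4.2553 5.6477; 5.6477 9.5795]
P' = Q + AᵀP(A−BK) = [15.5053 11.6477; 11.6477 13.5795]
tr(P') = 29.0848

0.0242 0.3182 -2.3485 -2.1364


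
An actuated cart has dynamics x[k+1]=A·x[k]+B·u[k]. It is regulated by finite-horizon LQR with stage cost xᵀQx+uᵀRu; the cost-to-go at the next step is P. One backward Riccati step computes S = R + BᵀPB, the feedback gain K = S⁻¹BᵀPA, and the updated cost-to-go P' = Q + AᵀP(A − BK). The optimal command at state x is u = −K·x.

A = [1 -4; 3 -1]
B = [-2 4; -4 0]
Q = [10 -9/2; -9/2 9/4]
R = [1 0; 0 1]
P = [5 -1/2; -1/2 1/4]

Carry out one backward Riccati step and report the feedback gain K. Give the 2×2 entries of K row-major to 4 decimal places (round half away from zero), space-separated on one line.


BᵀP = [-8.0000 0.0000; 20.0000 -2.0000]
S = R + BᵀPB = [1 0; 0 1] + [16.0000 -32.0000; -32.0000 80.0000] = [17.0000 -32.0000; -32.0000 81.0000]
BᵀPA = [-8.0000 32.0000; 14.0000 -78.0000]
K = S⁻¹·BᵀPA = [-0.5666 0.2720; -0.0510 -0.8555]
A−BK = [0.0708 -0.0340; 0.7337 0.0878]
AᵀP(A−BK) = [0.4313 -0.0970; -0.0970 0.8166]
P' = Q + AᵀP(A−BK) = [10.4313 -4.5970; -4.5970 3.0666]
tr(P') = 13.4979

-0.5666 0.2720 -0.0510 -0.8555


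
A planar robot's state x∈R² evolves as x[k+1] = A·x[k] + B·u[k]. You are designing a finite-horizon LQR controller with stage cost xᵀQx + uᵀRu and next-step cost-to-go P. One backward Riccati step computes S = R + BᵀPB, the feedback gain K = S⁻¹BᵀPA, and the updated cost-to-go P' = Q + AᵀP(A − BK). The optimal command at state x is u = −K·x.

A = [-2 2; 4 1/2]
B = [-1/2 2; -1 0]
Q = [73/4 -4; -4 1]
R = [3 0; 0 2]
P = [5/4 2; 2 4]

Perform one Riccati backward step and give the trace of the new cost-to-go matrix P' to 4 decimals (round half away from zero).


32.9410

BᵀP = [-2.6250 -5.0000; 2.5000 4.0000]
S = R + BᵀPB = [3 0; 0 2] + [6.3125 -5.2500; -5.2500 5.0000] = [9.3125 -5.2500; -5.2500 7.0000]
BᵀPA = [-14.7500 -7.7500; 11.0000 7.0000]
K = S⁻¹·BᵀPA = [-1.2093 -0.4651; 0.6645 0.6512]
A−BK = [-3.9336 0.4651; 2.7907 0.0349]
AᵀP(A−BK) = [11.8538 2.9767; 2.9767 1.8372]
P' = Q + AᵀP(A−BK) = [30.1038 -1.0233; -1.0233 2.8372]
tr(P') = 32.9410


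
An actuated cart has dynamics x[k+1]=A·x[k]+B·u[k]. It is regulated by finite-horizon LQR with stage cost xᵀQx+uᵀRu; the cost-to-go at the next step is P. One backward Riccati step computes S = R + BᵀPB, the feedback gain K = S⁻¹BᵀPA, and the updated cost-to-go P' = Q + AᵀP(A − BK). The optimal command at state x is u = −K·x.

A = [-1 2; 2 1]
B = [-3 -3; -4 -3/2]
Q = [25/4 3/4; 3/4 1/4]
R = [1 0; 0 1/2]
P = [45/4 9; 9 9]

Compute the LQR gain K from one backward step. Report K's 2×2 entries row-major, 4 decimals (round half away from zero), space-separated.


BᵀP = [-69.7500 -63.0000; -47.2500 -40.5000]
S = R + BᵀPB = [1 0; 0 1/2] + [461.2500 303.7500; 303.7500 202.5000] = [462.2500 303.7500; 303.7500 203.0000]
BᵀPA = [-56.2500 -202.5000; -33.7500 -135.0000]
K = S⁻¹·BᵀPA = [-0.7422 -0.0644; 0.9442 -0.5687]
A−BK = [-0.3938 0.1008; 0.4477 -0.1106]
AᵀP(A−BK) = [1.3717 -0.3147; -0.3147 0.1896]
P' = Q + AᵀP(A−BK) = [7.6217 0.4353; 0.4353 0.4396]
tr(P') = 8.0612

-0.7422 -0.0644 0.9442 -0.5687


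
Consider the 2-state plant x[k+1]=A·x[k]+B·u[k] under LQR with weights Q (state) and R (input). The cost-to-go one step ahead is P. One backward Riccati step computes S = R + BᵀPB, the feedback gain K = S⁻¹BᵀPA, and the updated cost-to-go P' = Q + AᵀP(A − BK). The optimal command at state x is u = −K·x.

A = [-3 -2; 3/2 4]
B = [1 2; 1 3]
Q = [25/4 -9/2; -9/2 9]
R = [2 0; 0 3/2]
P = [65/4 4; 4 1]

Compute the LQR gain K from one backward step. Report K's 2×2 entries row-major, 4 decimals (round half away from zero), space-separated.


BᵀP = [20.2500 5.0000; 44.5000 11.0000]
S = R + BᵀPB = [2 0; 0 3/2] + [25.2500 55.5000; 55.5000 122.0000] = [27.2500 55.5000; 55.5000 123.5000]
BᵀPA = [-53.2500 -20.5000; -117.0000 -45.0000]
K = S⁻¹·BᵀPA = [-0.2907 -0.1201; -0.8167 -0.3104]
A−BK = [-1.0758 -1.2591; 4.2409 5.0513]
AᵀP(A−BK) = [1.4628 0.7878; 0.7878 0.5699]
P' = Q + AᵀP(A−BK) = [7.7128 -3.7122; -3.7122 9.5699]
tr(P') = 17.2828

-0.2907 -0.1201 -0.8167 -0.3104


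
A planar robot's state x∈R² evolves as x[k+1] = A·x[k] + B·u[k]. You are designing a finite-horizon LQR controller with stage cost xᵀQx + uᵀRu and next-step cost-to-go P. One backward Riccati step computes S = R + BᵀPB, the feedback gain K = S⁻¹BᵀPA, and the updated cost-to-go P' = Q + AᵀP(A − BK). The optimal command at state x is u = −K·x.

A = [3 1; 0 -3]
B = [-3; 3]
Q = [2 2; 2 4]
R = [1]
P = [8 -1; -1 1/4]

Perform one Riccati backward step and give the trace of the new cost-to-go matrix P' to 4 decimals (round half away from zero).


8.2011

BᵀP = [-27.0000 3.7500]
S = R + BᵀPB = [1] + [92.2500] = [93.2500]
BᵀPA = [-81.0000 -38.2500]
K = S⁻¹·BᵀPA = [-0.8686 -0.4102]
A−BK = [0.3941 -0.2306; 2.6059 -1.7694]
AᵀP(A−BK) = [1.6408 -0.2252; -0.2252 0.5603]
P' = Q + AᵀP(A−BK) = [3.6408 1.7748; 1.7748 4.5603]
tr(P') = 8.2011


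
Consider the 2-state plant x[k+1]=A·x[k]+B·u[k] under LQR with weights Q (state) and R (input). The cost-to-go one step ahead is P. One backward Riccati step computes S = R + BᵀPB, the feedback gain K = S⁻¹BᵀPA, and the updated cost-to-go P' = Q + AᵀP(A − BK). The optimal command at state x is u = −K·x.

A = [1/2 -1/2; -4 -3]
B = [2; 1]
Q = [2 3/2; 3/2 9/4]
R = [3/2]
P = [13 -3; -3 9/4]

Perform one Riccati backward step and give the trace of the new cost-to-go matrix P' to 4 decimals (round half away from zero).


53.9471

BᵀP = [23.0000 -3.7500]
S = R + BᵀPB = [3/2] + [42.2500] = [43.7500]
BᵀPA = [26.5000 -0.2500]
K = S⁻¹·BᵀPA = [0.6057 -0.0057]
A−BK = [-0.7114 -0.4886; -4.6057 -2.9943]
AᵀP(A−BK) = [35.1986 22.4014; 22.4014 14.4986]
P' = Q + AᵀP(A−BK) = [37.1986 23.9014; 23.9014 16.7486]
tr(P') = 53.9471


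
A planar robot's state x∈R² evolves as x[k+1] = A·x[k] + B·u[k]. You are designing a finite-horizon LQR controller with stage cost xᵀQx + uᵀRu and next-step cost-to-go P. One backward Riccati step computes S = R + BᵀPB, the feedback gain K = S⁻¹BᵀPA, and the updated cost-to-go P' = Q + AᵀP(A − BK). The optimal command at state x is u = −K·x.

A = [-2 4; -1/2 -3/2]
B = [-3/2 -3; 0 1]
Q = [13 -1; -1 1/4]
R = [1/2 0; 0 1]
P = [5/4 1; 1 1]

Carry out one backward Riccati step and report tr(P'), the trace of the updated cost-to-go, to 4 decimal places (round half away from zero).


BᵀP = [-1.8750 -1.5000; -2.7500 -2.0000]
S = R + BᵀPB = [1/2 0; 0 1] + [2.8125 4.1250; 4.1250 6.2500] = [3.3125 4.1250; 4.1250 7.2500]
BᵀPA = [4.5000 -5.2500; 6.5000 -8.0000]
K = S⁻¹·BᵀPA = [0.8304 -0.7232; 0.4241 -0.6920]
A−BK = [0.5179 0.8393; -0.9241 -0.8080]
AᵀP(A−BK) = [0.7567 -0.4978; -0.4978 0.9174]
P' = Q + AᵀP(A−BK) = [13.7567 -1.4978; -1.4978 1.1674]
tr(P') = 14.9241

14.9241


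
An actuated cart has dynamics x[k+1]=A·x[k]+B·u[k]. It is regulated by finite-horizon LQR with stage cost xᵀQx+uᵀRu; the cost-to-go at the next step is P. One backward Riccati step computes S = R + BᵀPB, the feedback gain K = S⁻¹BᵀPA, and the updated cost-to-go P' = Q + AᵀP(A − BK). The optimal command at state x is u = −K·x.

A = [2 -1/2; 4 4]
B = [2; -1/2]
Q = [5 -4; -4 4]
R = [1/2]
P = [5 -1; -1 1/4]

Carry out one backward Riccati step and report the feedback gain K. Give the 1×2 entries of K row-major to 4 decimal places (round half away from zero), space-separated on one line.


0.5540 -0.6094

BᵀP = [10.5000 -2.1250]
S = R + BᵀPB = [1/2] + [22.0625] = [22.5625]
BᵀPA = [12.5000 -13.7500]
K = S⁻¹·BᵀPA = [0.5540 -0.6094]
A−BK = [0.8920 0.7188; 4.2770 3.6953]
AᵀP(A−BK) = [1.0748 0.6177; 0.6177 0.8705]
P' = Q + AᵀP(A−BK) = [6.0748 -3.3823; -3.3823 4.8705]
tr(P') = 10.9453


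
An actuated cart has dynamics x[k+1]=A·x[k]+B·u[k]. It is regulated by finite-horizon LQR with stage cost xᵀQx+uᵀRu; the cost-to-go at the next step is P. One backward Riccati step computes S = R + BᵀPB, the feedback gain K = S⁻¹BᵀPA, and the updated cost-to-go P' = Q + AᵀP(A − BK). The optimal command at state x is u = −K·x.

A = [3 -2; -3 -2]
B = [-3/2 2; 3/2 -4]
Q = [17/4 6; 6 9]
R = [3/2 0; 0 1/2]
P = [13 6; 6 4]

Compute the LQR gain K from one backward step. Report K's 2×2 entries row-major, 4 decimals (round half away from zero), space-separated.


BᵀP = [-10.5000 -3.0000; 2.0000 -4.0000]
S = R + BᵀPB = [3/2 0; 0 1/2] + [11.2500 -9.0000; -9.0000 20.0000] = [12.7500 -9.0000; -9.0000 20.5000]
BᵀPA = [-22.5000 27.0000; 18.0000 4.0000]
K = S⁻¹·BᵀPA = [-1.6590 3.2682; 0.1497 1.6299]
A−BK = [0.2121 -0.3576; 0.0873 -0.3825]
AᵀP(A−BK) = [4.9771 -9.8046; -9.8046 21.2391]
P' = Q + AᵀP(A−BK) = [9.2271 -3.8046; -3.8046 30.2391]
tr(P') = 39.4662

-1.6590 3.2682 0.1497 1.6299


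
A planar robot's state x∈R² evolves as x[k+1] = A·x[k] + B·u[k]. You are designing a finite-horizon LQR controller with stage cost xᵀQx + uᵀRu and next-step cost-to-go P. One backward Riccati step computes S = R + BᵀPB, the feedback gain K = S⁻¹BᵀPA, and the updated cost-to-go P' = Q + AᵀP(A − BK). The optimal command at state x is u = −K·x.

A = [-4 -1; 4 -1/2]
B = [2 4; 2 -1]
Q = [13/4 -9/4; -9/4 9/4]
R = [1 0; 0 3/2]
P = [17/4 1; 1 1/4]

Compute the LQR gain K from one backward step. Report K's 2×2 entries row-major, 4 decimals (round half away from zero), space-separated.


BᵀP = [10.5000 2.5000; 16.0000 3.7500]
S = R + BᵀPB = [1 0; 0 3/2] + [26.0000 39.5000; 39.5000 60.2500] = [27.0000 39.5000; 39.5000 61.7500]
BᵀPA = [-32.0000 -11.7500; -49.0000 -17.8750]
K = S⁻¹·BᵀPA = [-0.3785 -0.1822; -0.5514 -0.1729]
A−BK = [-1.0374 0.0561; 4.2056 -0.3084]
AᵀP(A−BK) = [0.8692 0.1963; 0.1963 0.0806]
P' = Q + AᵀP(A−BK) = [4.1192 -2.0537; -2.0537 2.3306]
tr(P') = 6.4498

-0.3785 -0.1822 -0.5514 -0.1729


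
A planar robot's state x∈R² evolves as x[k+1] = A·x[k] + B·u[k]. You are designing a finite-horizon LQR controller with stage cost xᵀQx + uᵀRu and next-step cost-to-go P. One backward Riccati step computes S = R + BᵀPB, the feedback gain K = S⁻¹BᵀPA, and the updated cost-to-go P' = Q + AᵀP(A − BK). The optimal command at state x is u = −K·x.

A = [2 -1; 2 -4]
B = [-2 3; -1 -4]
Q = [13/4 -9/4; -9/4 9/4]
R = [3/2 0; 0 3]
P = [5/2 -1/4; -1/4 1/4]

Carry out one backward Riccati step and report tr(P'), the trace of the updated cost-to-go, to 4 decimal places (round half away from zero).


9.0660

BᵀP = [-4.7500 0.2500; 8.5000 -1.7500]
S = R + BᵀPB = [3/2 0; 0 3] + [9.2500 -15.2500; -15.2500 32.5000] = [10.7500 -15.2500; -15.2500 35.5000]
BᵀPA = [-9.0000 3.7500; 13.5000 -1.5000]
K = S⁻¹·BᵀPA = [-0.7623 0.7396; 0.0528 0.2755]
A−BK = [0.3170 -0.3472; 1.4491 -2.1585]
AᵀP(A−BK) = [1.4264 -1.5623; -1.5623 2.1396]
P' = Q + AᵀP(A−BK) = [4.6764 -3.8123; -3.8123 4.3896]
tr(P') = 9.0660


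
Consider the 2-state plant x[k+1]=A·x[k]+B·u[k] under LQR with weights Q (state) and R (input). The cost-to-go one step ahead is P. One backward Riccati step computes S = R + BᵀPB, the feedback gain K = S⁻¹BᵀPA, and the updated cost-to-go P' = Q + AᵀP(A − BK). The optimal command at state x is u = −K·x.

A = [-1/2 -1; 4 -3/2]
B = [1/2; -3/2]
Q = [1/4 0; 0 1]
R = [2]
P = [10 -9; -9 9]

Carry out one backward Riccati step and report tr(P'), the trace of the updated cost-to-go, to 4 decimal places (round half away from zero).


12.5212

BᵀP = [18.5000 -18.0000]
S = R + BᵀPB = [2] + [36.2500] = [38.2500]
BᵀPA = [-81.2500 8.5000]
K = S⁻¹·BᵀPA = [-2.1242 0.2222]
A−BK = [0.5621 -1.1111; 0.8137 -1.1667]
AᵀP(A−BK) = [9.9101 -1.6944; -1.6944 1.3611]
P' = Q + AᵀP(A−BK) = [10.1601 -1.6944; -1.6944 2.3611]
tr(P') = 12.5212


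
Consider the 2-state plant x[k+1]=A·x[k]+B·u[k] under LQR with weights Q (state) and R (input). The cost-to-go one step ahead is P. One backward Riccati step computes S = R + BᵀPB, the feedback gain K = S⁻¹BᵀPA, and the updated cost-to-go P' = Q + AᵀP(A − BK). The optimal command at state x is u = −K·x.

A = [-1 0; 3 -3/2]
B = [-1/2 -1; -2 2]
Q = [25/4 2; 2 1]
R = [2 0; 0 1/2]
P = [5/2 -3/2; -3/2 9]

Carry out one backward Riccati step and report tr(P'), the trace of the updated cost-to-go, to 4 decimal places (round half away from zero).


BᵀP = [1.7500 -17.2500; -5.5000 19.5000]
S = R + BᵀPB = [2 0; 0 1/2] + [33.6250 -36.2500; -36.2500 44.5000] = [35.6250 -36.2500; -36.2500 45.0000]
BᵀPA = [-53.5000 25.8750; 64.0000 -29.2500]
K = S⁻¹·BᵀPA = [-0.3027 0.3600; 1.1784 -0.3600]
A−BK = [0.0270 -0.1800; 0.0378 -0.0600]
AᵀP(A−BK) = [0.8892 -0.4500; -0.4500 0.4050]
P' = Q + AᵀP(A−BK) = [7.1392 1.5500; 1.5500 1.4050]
tr(P') = 8.5442

8.5442


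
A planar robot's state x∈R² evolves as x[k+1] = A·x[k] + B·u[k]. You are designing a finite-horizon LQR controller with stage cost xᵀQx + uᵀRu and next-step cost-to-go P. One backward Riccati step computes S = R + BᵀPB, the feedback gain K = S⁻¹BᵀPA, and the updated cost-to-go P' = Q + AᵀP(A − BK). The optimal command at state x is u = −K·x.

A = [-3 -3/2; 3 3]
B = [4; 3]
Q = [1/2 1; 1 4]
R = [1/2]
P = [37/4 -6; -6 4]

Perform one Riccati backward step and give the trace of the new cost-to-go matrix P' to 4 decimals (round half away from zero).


26.2847

BᵀP = [19.0000 -12.0000]
S = R + BᵀPB = [1/2] + [40.0000] = [40.5000]
BᵀPA = [-93.0000 -64.5000]
K = S⁻¹·BᵀPA = [-2.2963 -1.5926]
A−BK = [6.1852 4.8704; 9.8889 7.7778]
AᵀP(A−BK) = [13.6944 10.5139; 10.5139 8.0903]
P' = Q + AᵀP(A−BK) = [14.1944 11.5139; 11.5139 12.0903]
tr(P') = 26.2847


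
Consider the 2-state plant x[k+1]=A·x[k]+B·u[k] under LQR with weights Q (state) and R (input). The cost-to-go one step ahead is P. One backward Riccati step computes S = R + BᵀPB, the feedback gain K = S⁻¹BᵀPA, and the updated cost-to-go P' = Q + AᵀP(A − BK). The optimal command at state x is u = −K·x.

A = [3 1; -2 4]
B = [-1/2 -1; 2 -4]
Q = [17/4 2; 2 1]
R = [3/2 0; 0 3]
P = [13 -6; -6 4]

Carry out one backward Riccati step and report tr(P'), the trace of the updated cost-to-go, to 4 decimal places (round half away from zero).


24.6717

BᵀP = [-18.5000 11.0000; 11.0000 -10.0000]
S = R + BᵀPB = [3/2 0; 0 3] + [31.2500 -25.5000; -25.5000 29.0000] = [32.7500 -25.5000; -25.5000 32.0000]
BᵀPA = [-77.5000 25.5000; 53.0000 -29.0000]
K = S⁻¹·BᵀPA = [-2.8372 0.1923; -0.6047 -0.7530]
A−BK = [0.9767 0.3432; 1.2558 0.6034]
AᵀP(A−BK) = [17.1628 1.8140; 1.8140 2.2590]
P' = Q + AᵀP(A−BK) = [21.4128 3.8140; 3.8140 3.2590]
tr(P') = 24.6717


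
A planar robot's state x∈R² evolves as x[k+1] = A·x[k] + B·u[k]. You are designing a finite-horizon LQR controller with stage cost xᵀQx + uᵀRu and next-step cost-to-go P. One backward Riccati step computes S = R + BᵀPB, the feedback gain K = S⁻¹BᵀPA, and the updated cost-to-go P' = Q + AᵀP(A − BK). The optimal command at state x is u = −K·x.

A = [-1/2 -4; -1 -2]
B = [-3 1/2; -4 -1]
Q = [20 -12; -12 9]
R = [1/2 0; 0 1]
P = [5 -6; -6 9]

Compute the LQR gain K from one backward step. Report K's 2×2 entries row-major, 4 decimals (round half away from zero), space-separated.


BᵀP = [9.0000 -18.0000; 8.5000 -12.0000]
S = R + BᵀPB = [1/2 0; 0 1] + [45.0000 22.5000; 22.5000 16.2500] = [45.5000 22.5000; 22.5000 17.2500]
BᵀPA = [13.5000 0.0000; 7.7500 -10.0000]
K = S⁻¹·BᵀPA = [0.2100 0.8075; 0.1754 -1.6330]
A−BK = [0.0422 -0.7609; 0.0153 -0.4029]
AᵀP(A−BK) = [0.0561 -0.2459; -0.2459 3.6698]
P' = Q + AᵀP(A−BK) = [20.0561 -12.2459; -12.2459 12.6698]
tr(P') = 32.7259

0.2100 0.8075 0.1754 -1.6330


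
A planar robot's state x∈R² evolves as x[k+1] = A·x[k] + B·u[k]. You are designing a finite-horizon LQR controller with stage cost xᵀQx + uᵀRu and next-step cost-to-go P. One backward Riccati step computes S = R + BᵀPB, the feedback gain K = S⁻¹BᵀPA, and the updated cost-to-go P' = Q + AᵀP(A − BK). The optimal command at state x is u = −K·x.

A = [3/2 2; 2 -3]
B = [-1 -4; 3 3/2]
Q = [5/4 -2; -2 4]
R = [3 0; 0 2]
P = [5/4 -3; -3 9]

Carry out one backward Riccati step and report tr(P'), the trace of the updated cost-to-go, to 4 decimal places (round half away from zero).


BᵀP = [-10.2500 30.0000; -9.5000 25.5000]
S = R + BᵀPB = [3 0; 0 2] + [100.2500 86.0000; 86.0000 76.2500] = [103.2500 86.0000; 86.0000 78.2500]
BᵀPA = [44.6250 -110.5000; 36.7500 -95.5000]
K = S⁻¹·BᵀPA = [0.4850 -0.6346; -0.0634 -0.5230]
A−BK = [1.7315 -0.7266; 0.6401 -0.3117]
AᵀP(A−BK) = [1.4988 -1.2109; -1.2109 1.9307]
P' = Q + AᵀP(A−BK) = [2.7488 -3.2109; -3.2109 5.9307]
tr(P') = 8.6795

8.6795


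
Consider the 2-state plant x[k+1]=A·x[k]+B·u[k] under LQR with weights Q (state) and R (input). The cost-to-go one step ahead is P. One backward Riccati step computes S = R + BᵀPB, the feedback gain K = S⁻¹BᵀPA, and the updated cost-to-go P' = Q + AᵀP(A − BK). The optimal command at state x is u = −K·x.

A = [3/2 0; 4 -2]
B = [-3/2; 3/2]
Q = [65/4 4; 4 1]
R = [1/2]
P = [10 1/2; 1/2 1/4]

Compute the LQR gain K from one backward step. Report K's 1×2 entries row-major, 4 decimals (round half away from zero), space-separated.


BᵀP = [-14.2500 -0.3750]
S = R + BᵀPB = [1/2] + [20.8125] = [21.3125]
BᵀPA = [-22.8750 0.7500]
K = S⁻¹·BᵀPA = [-1.0733 0.0352]
A−BK = [-0.1100 0.0528; 5.6100 -2.0528]
AᵀP(A−BK) = [7.9479 -2.6950; -2.6950 0.9736]
P' = Q + AᵀP(A−BK) = [24.1979 1.3050; 1.3050 1.9736]
tr(P') = 26.1716

-1.0733 0.0352


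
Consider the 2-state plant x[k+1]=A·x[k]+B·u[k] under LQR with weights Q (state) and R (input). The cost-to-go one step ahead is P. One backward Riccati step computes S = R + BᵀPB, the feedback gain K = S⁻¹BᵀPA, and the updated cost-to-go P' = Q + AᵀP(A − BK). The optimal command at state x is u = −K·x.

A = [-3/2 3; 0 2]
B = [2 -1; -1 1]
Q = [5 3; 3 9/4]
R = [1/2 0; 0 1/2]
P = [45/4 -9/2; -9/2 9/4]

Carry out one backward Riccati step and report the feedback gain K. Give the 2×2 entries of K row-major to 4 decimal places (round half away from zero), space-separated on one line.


-0.5661 1.1093 0.0858 0.3774

BᵀP = [27.0000 -11.2500; -15.7500 6.7500]
S = R + BᵀPB = [1/2 0; 0 1/2] + [65.2500 -38.2500; -38.2500 22.5000] = [65.7500 -38.2500; -38.2500 23.0000]
BᵀPA = [-40.5000 58.5000; 23.6250 -33.7500]
K = S⁻¹·BᵀPA = [-0.5661 1.1093; 0.0858 0.3774]
A−BK = [-0.2821 1.1588; -0.6518 2.7319]
AᵀP(A−BK) = [0.3602 -1.1150; -1.1150 4.0940]
P' = Q + AᵀP(A−BK) = [5.3602 1.8850; 1.8850 6.3440]
tr(P') = 11.7043


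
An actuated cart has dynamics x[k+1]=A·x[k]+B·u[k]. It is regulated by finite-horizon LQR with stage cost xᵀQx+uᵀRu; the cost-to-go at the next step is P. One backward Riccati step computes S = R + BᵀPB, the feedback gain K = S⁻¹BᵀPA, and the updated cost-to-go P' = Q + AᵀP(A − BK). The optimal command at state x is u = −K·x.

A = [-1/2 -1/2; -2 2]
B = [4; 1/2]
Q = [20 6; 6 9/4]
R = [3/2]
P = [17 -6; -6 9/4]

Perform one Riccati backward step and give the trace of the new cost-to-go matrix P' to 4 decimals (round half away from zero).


BᵀP = [65.0000 -22.8750]
S = R + BᵀPB = [3/2] + [248.5625] = [250.0625]
BᵀPA = [13.2500 -78.2500]
K = S⁻¹·BᵀPA = [0.0530 -0.3129]
A−BK = [-0.7119 0.7517; -2.0265 2.1565]
AᵀP(A−BK) = [0.5479 -0.6038; -0.6038 0.7639]
P' = Q + AᵀP(A−BK) = [20.5479 5.3962; 5.3962 3.0139]
tr(P') = 23.5618

23.5618


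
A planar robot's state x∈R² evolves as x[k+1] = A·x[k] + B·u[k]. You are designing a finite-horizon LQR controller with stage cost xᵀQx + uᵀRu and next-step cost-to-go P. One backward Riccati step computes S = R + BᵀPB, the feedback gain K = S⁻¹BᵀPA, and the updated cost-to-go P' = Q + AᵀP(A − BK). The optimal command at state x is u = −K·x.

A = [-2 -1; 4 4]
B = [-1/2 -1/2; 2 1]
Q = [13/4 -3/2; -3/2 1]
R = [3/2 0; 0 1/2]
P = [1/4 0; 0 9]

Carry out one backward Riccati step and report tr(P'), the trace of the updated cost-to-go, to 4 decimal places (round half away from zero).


11.0754

BᵀP = [-0.1250 18.0000; -0.1250 9.0000]
S = R + BᵀPB = [3/2 0; 0 1/2] + [36.0625 18.0625; 18.0625 9.0625] = [37.5625 18.0625; 18.0625 9.5625]
BᵀPA = [72.2500 72.1250; 36.2500 36.1250]
K = S⁻¹·BᵀPA = [1.0968 1.1290; 1.7192 1.6452]
A−BK = [-0.5920 0.3871; 0.0873 0.0968]
AᵀP(A−BK) = [3.4383 3.2903; 3.2903 3.3871]
P' = Q + AᵀP(A−BK) = [6.6883 1.7903; 1.7903 4.3871]
tr(P') = 11.0754


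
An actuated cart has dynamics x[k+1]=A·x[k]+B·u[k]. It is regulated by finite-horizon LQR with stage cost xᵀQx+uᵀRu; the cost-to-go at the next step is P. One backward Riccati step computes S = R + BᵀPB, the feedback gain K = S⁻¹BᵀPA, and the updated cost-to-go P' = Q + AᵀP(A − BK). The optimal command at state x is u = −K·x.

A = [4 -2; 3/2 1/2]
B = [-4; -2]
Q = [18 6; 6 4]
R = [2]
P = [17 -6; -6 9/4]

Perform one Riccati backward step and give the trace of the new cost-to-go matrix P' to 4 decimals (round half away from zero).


25.5361

BᵀP = [-56.0000 19.5000]
S = R + BᵀPB = [2] + [185.0000] = [187.0000]
BᵀPA = [-194.7500 121.7500]
K = S⁻¹·BᵀPA = [-1.0414 0.6511]
A−BK = [-0.1658 0.6043; -0.5829 1.8021]
AᵀP(A−BK) = [2.2413 -1.5167; -1.5167 1.2948]
P' = Q + AᵀP(A−BK) = [20.2413 4.4833; 4.4833 5.2948]
tr(P') = 25.5361


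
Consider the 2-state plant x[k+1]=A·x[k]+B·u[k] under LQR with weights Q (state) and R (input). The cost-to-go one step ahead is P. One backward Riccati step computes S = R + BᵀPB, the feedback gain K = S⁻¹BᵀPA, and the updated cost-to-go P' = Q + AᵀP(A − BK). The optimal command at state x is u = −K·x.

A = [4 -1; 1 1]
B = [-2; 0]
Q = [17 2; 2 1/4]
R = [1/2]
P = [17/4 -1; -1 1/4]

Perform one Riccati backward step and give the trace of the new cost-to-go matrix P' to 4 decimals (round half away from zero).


19.1857

BᵀP = [-8.5000 2.0000]
S = R + BᵀPB = [1/2] + [17.0000] = [17.5000]
BᵀPA = [-32.0000 10.5000]
K = S⁻¹·BᵀPA = [-1.8286 0.6000]
A−BK = [0.3429 0.2000; 1.0000 1.0000]
AᵀP(A−BK) = [1.7357 -0.5500; -0.5500 0.2000]
P' = Q + AᵀP(A−BK) = [18.7357 1.4500; 1.4500 0.4500]
tr(P') = 19.1857


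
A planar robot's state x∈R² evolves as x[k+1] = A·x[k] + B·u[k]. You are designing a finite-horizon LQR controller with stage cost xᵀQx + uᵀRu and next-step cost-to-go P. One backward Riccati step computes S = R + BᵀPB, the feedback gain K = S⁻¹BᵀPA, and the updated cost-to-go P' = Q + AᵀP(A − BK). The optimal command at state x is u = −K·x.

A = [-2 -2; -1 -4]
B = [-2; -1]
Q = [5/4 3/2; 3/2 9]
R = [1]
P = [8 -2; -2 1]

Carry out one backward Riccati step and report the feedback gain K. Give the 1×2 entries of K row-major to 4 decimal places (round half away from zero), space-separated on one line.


BᵀP = [-14.0000 3.0000]
S = R + BᵀPB = [1] + [25.0000] = [26.0000]
BᵀPA = [25.0000 16.0000]
K = S⁻¹·BᵀPA = [0.9615 0.6154]
A−BK = [-0.0769 -0.7692; -0.0385 -3.3846]
AᵀP(A−BK) = [0.9615 0.6154; 0.6154 6.1538]
P' = Q + AᵀP(A−BK) = [2.2115 2.1154; 2.1154 15.1538]
tr(P') = 17.3654

0.9615 0.6154


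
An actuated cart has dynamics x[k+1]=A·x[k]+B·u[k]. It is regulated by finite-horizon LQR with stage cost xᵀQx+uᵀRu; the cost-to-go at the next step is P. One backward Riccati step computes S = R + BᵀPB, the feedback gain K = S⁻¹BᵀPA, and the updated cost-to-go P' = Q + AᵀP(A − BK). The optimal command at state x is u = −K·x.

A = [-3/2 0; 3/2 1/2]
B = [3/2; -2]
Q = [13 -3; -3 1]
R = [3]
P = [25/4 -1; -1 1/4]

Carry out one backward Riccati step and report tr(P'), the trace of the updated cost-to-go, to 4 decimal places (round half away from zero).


16.4185

BᵀP = [11.3750 -2.0000]
S = R + BᵀPB = [3] + [21.0625] = [24.0625]
BᵀPA = [-20.0625 -1.0000]
K = S⁻¹·BᵀPA = [-0.8338 -0.0416]
A−BK = [-0.2494 0.0623; -0.1675 0.4169]
AᵀP(A−BK) = [2.3976 0.1037; 0.1037 0.0209]
P' = Q + AᵀP(A−BK) = [15.3976 -2.8963; -2.8963 1.0209]
tr(P') = 16.4185


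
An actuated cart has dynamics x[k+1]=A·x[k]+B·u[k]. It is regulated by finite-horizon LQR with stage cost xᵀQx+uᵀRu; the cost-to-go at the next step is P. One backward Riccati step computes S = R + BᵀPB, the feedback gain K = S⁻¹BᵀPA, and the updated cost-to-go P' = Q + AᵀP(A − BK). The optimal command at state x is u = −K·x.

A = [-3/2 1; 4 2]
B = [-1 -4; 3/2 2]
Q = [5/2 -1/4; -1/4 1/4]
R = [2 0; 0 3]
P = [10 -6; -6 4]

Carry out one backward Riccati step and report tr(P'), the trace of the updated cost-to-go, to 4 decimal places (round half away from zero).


BᵀP = [-19.0000 12.0000; -52.0000 32.0000]
S = R + BᵀPB = [2 0; 0 3] + [37.0000 100.0000; 100.0000 272.0000] = [39.0000 100.0000; 100.0000 275.0000]
BᵀPA = [76.5000 5.0000; 206.0000 12.0000]
K = S⁻¹·BᵀPA = [0.6034 0.2414; 0.5297 -0.0441]
A−BK = [1.2221 1.0648; 2.0355 1.7262]
AᵀP(A−BK) = [3.2272 1.6269; 1.6269 1.3228]
P' = Q + AᵀP(A−BK) = [5.7272 1.3769; 1.3769 1.5728]
tr(P') = 7.3000

7.3000


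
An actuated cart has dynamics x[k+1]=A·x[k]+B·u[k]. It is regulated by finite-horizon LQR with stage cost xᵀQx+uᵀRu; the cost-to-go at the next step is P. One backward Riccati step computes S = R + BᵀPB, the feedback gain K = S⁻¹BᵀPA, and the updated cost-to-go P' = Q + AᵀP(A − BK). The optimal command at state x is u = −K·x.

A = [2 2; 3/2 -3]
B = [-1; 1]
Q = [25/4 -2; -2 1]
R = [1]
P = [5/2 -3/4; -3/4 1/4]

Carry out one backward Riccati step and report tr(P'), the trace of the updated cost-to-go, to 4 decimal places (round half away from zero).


12.6101

BᵀP = [-3.2500 1.0000]
S = R + BᵀPB = [1] + [4.2500] = [5.2500]
BᵀPA = [-5.0000 -9.5000]
K = S⁻¹·BᵀPA = [-0.9524 -1.8095]
A−BK = [1.0476 0.1905; 2.4524 -1.1905]
AᵀP(A−BK) = [1.3006 2.0774; 2.0774 4.0595]
P' = Q + AᵀP(A−BK) = [7.5506 0.0774; 0.0774 5.0595]
tr(P') = 12.6101


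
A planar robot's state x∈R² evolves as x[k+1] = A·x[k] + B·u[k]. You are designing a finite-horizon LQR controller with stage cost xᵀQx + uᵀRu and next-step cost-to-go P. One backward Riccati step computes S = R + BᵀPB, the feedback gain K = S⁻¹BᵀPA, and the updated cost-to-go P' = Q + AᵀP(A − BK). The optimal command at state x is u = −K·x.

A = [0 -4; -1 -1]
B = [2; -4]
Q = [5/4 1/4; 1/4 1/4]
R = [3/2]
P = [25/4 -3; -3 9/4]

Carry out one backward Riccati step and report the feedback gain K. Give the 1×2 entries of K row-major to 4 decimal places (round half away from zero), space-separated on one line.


0.1357 -0.7511

BᵀP = [24.5000 -15.0000]
S = R + BᵀPB = [3/2] + [109.0000] = [110.5000]
BᵀPA = [15.0000 -83.0000]
K = S⁻¹·BᵀPA = [0.1357 -0.7511]
A−BK = [-0.2715 -2.4977; -0.4570 -4.0045]
AᵀP(A−BK) = [0.2138 1.5170; 1.5170 15.9061]
P' = Q + AᵀP(A−BK) = [1.4638 1.7670; 1.7670 16.1561]
tr(P') = 17.6199


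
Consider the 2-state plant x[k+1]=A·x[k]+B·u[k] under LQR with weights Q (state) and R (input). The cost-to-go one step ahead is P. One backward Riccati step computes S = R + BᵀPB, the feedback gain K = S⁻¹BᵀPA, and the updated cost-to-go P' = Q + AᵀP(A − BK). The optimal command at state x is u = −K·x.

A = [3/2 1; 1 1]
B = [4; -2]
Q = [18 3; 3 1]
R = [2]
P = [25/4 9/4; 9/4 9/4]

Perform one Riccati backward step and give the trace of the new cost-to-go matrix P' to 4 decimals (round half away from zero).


30.1617

BᵀP = [20.5000 4.5000]
S = R + BᵀPB = [2] + [73.0000] = [75.0000]
BᵀPA = [35.2500 25.0000]
K = S⁻¹·BᵀPA = [0.4700 0.3333]
A−BK = [-0.3800 -0.3333; 1.9400 1.6667]
AᵀP(A−BK) = [6.4950 5.5000; 5.5000 4.6667]
P' = Q + AᵀP(A−BK) = [24.4950 8.5000; 8.5000 5.6667]
tr(P') = 30.1617


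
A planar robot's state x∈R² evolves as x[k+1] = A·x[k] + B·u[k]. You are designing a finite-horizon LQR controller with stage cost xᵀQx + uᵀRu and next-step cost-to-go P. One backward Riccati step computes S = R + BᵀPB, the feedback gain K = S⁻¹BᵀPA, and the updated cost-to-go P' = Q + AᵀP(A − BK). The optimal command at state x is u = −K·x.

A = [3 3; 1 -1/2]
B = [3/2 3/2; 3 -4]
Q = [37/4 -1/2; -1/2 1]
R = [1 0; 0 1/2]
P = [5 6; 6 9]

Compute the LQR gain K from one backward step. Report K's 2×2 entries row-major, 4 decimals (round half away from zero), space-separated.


1.1591 0.9506 0.5502 0.7705

BᵀP = [25.5000 36.0000; -16.5000 -27.0000]
S = R + BᵀPB = [1 0; 0 1/2] + [146.2500 -105.7500; -105.7500 83.2500] = [147.2500 -105.7500; -105.7500 83.7500]
BᵀPA = [112.5000 58.5000; -76.5000 -36.0000]
K = S⁻¹·BᵀPA = [1.1591 0.9506; 0.5502 0.7705]
A−BK = [0.4360 0.4184; -0.2766 -0.2699]
AᵀP(A−BK) = [1.6868 1.4974; 1.4974 1.3762]
P' = Q + AᵀP(A−BK) = [10.9368 0.9974; 0.9974 2.3762]
tr(P') = 13.3131


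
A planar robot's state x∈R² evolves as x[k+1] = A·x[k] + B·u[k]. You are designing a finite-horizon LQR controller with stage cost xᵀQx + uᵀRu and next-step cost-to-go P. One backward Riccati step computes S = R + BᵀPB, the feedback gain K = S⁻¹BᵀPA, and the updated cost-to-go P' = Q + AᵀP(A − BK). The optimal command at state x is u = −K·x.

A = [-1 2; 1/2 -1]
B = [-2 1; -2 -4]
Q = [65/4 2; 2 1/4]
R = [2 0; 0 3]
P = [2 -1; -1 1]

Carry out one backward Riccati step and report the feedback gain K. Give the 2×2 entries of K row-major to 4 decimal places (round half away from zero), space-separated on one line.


BᵀP = [-2.0000 0.0000; 6.0000 -5.0000]
S = R + BᵀPB = [2 0; 0 3] + [4.0000 -2.0000; -2.0000 26.0000] = [6.0000 -2.0000; -2.0000 29.0000]
BᵀPA = [2.0000 -4.0000; -8.5000 17.0000]
K = S⁻¹·BᵀPA = [0.2412 -0.4824; -0.2765 0.5529]
A−BK = [-0.2412 0.4824; -0.1235 0.2471]
AᵀP(A−BK) = [0.4176 -0.8353; -0.8353 1.6706]
P' = Q + AᵀP(A−BK) = [16.6676 1.1647; 1.1647 1.9206]
tr(P') = 18.5882

0.2412 -0.4824 -0.2765 0.5529


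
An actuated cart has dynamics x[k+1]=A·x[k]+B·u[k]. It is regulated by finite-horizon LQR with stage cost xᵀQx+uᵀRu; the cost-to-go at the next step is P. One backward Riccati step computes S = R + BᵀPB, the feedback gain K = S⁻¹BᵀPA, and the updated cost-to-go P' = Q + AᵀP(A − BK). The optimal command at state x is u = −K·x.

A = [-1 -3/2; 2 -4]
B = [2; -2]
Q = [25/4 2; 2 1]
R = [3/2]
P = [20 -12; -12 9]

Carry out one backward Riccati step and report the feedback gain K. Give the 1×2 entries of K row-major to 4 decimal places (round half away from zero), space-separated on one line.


-0.6932 0.3372

BᵀP = [64.0000 -42.0000]
S = R + BᵀPB = [3/2] + [212.0000] = [213.5000]
BᵀPA = [-148.0000 72.0000]
K = S⁻¹·BᵀPA = [-0.6932 0.3372]
A−BK = [0.3864 -2.1745; 0.6136 -3.3255]
AᵀP(A−BK) = [1.4052 -4.0890; -4.0890 20.7190]
P' = Q + AᵀP(A−BK) = [7.6552 -2.0890; -2.0890 21.7190]
tr(P') = 29.3741
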